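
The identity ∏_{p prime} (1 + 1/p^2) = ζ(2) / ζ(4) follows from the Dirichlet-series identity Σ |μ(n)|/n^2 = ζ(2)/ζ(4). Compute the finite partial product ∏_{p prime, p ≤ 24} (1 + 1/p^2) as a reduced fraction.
∏ = 3394003400000/2252055594789

The primes p ≤ 24 are [2, 3, 5, 7, 11, 13, 17, 19, 23]. For each, (1 + 1/p^2) = (p^2 + 1)/p^2. Multiplying these fractions over p ∈ [2, 3, 5, 7, 11, 13, 17, 19, 23] gives 3394003400000/2252055594789. (In the limit P → ∞ this tends to ζ(2)/ζ(4).)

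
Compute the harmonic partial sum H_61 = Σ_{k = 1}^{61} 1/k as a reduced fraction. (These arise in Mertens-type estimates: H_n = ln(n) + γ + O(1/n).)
H_61 = 925372872575832277072279171/197044480683803711251893600

Direct summation: H_61 = 1 + 1/2 + ... + 1/61. The least common denominator is lcm(1, ..., 61) = 591133442051411133755680800; over this denominator the numerator is 591133442051411133755680800 + 295566721025705566877840400 + 197044480683803711251893600 + 147783360512852783438920200 + 118226688410282226751136160 + 98522240341901855625946800 + 84447634578773019107954400 + 73891680256426391719460100 + 65681493561267903750631200 + 59113344205141113375568080 + 53739403822855557614152800 + 49261120170950927812973400 + 45471803234723933365821600 + 42223817289386509553977200 + 39408896136760742250378720 + 36945840128213195859730050 + 34772555414788890220922400 + 32840746780633951875315600 + 31112286423758480723983200 + 29556672102570556687784040 + 28149211526257673035984800 + 26869701911427778807076400 + 25701454002235266685029600 + 24630560085475463906486700 + 23645337682056445350227232 + 22735901617361966682910800 + 21893831187089301250210400 + 21111908644693254776988600 + 20383911794876245991575200 + 19704448068380371125189360 + 19068820711335843024376800 + 18472920064106597929865025 + 17913134607618519204717600 + 17386277707394445110461200 + 16889526915754603821590880 + 16420373390316975937657800 + 15976579514903003615018400 + 15556143211879240361991600 + 15157267744907977788607200 + 14778336051285278343892020 + 14417888830522222774528800 + 14074605763128836517992400 + 13747289350032817064085600 + 13434850955713889403538200 + 13136298712253580750126240 + 12850727001117633342514800 + 12577307277689598590546400 + 12315280042737731953243350 + 12063947796967574158279200 + 11822668841028222675113616 + 11590851804929630073640800 + 11367950808680983341455400 + 11153461170781342146333600 + 10946915593544650625105200 + 10747880764571111522830560 + 10555954322346627388494300 + 10370762141252826907994400 + 10191955897438122995787600 + 10019210882227307351791200 + 9852224034190185562594680 + 9690712164777231700912800 = 2776118617727496831216837513, so H_61 = 2776118617727496831216837513/591133442051411133755680800; reducing by gcd(2776118617727496831216837513, 591133442051411133755680800) = 3 gives 925372872575832277072279171/197044480683803711251893600 ≈ 4.69626. (The PNT-adjacent estimate ln(61) + γ ≈ 4.68809 matches within O(1/n).)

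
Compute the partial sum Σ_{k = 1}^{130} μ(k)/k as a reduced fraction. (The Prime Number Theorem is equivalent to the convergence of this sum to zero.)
Σ μ(k)/k = -2045175533356853827340059964229935649243392971/4014476939333036189094441199026045136645885247730

Values of μ(k) for 1 ≤ k ≤ 130: μ(1) = 1, μ(2) = -1, μ(3) = -1, μ(5) = -1, μ(6) = 1, μ(7) = -1, μ(10) = 1, μ(11) = -1, μ(13) = -1, μ(14) = 1, μ(15) = 1, μ(17) = -1, μ(19) = -1, μ(21) = 1, μ(22) = 1, μ(23) = -1, μ(26) = 1, μ(29) = -1, μ(30) = -1, μ(31) = -1, μ(33) = 1, μ(34) = 1, μ(35) = 1, μ(37) = -1, μ(38) = 1, μ(39) = 1, μ(41) = -1, μ(42) = -1, μ(43) = -1, μ(46) = 1, μ(47) = -1, μ(51) = 1, μ(53) = -1, μ(55) = 1, μ(57) = 1, μ(58) = 1, μ(59) = -1, μ(61) = -1, μ(62) = 1, μ(65) = 1, μ(66) = -1, μ(67) = -1, μ(69) = 1, μ(70) = -1, μ(71) = -1, μ(73) = -1, μ(74) = 1, μ(77) = 1, μ(78) = -1, μ(79) = -1, μ(82) = 1, μ(83) = -1, μ(85) = 1, μ(86) = 1, μ(87) = 1, μ(89) = -1, μ(91) = 1, μ(93) = 1, μ(94) = 1, μ(95) = 1, μ(97) = -1, μ(101) = -1, μ(102) = -1, μ(103) = -1, μ(105) = -1, μ(106) = 1, μ(107) = -1, μ(109) = -1, μ(110) = -1, μ(111) = 1, μ(113) = -1, μ(114) = -1, μ(115) = 1, μ(118) = 1, μ(119) = 1, μ(122) = 1, μ(123) = 1, μ(127) = -1, μ(129) = 1, μ(130) = -1, with μ = 0 on non-squarefree integers. Summing μ(k)/k for k where μ(k) ≠ 0 gives -2045175533356853827340059964229935649243392971/4014476939333036189094441199026045136645885247730 ≈ -0.0005. (PNT ⟺ this sum → 0 as n → ∞.)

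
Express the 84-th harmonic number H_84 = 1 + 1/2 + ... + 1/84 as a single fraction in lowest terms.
H_84 = 3681181948368536301765969745576439759/734184632222154704090370027645633600

Direct summation: H_84 = 1 + 1/2 + ... + 1/84. The least common denominator is lcm(1, ..., 84) = 8076030954443701744994070304101969600; over this denominator the numerator is 8076030954443701744994070304101969600 + 4038015477221850872497035152050984800 + 2692010318147900581664690101367323200 + 2019007738610925436248517576025492400 + 1615206190888740348998814060820393920 + 1346005159073950290832345050683661600 + 1153718707777671677856295757728852800 + 1009503869305462718124258788012746200 + 897336772715966860554896700455774400 + 807603095444370174499407030410196960 + 734184632222154704090370027645633600 + 673002579536975145416172525341830800 + 621233150341823211153390023392459200 + 576859353888835838928147878864426400 + 538402063629580116332938020273464640 + 504751934652731359062129394006373100 + 475060644379041279117298253182468800 + 448668386357983430277448350227887200 + 425054260760194828683898437057998400 + 403801547722185087249703515205098480 + 384572902592557225952098585909617600 + 367092316111077352045185013822816800 + 351131780627987032391046534960955200 + 336501289768487572708086262670915400 + 323041238177748069799762812164078784 + 310616575170911605576695011696229600 + 299112257571988953518298900151924800 + 288429676944417919464073939432213200 + 278483826015300060172209320831102400 + 269201031814790058166469010136732320 + 260517127562700056290131300132321600 + 252375967326365679531064697003186550 + 244728210740718234696790009215211200 + 237530322189520639558649126591234400 + 230743741555534335571259151545770560 + 224334193178991715138724175113943600 + 218271106876856803918758656867620800 + 212527130380097414341949218528999200 + 207077716780607737051130007797486400 + 201900773861092543624851757602549240 + 196976364742529310853513909856145600 + 192286451296278612976049292954808800 + 187814673359155854534745821025627200 + 183546158055538676022592506911408400 + 179467354543193372110979340091154880 + 175565890313993516195523267480477600 + 171830445839227696702001495831956800 + 168250644884243786354043131335457700 + 164816958253953096836613679675550400 + 161520619088874034899881406082039392 + 158353548126347093039099417727489600 + 155308287585455802788347505848114800 + 152377942536673617830076798190603200 + 149556128785994476759149450075962400 + 146836926444430940818074005529126720 + 144214838472208959732036969716106600 + 141684753586731609561299479019332800 + 139241913007650030086104660415551200 + 136881880583791554999899496679694400 + 134600515907395029083234505068366160 + 132393950072847569590066726296753600 + 130258563781350028145065650066160800 + 128190967530852408650699528636539200 + 126187983663182839765532348501593275 + 124246630068364642230678004678491840 + 122364105370359117348395004607605600 + 120537775439458234999911497076148800 + 118765161094760319779324563295617200 + 117043926875995677463682178320318400 + 115371870777767167785629575772885280 + 113746914851319742887240426818337600 + 112167096589495857569362087556971800 + 110630561019776736232795483617835200 + 109135553438428401959379328433810400 + 107680412725916023266587604054692928 + 106263565190048707170974609264499600 + 104883518888879243441481432520804800 + 103538858390303868525565003898743200 + 102228239929667110696127472203822400 + 100950386930546271812425878801274620 + 99704085857329651172766300050641600 + 98488182371264655426756954928072800 + 97301577764381948734868316916891200 + 96143225648139306488024646477404400 = 40493001432053899319425667201340837349, so H_84 = 40493001432053899319425667201340837349/8076030954443701744994070304101969600; reducing by gcd(40493001432053899319425667201340837349, 8076030954443701744994070304101969600) = 11 gives 3681181948368536301765969745576439759/734184632222154704090370027645633600 ≈ 5.01397. (The PNT-adjacent estimate ln(84) + γ ≈ 5.00803 matches within O(1/n).)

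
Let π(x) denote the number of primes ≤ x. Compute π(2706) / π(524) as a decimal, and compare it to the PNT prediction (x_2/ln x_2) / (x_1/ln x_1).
π(2706)/π(524) = 393/99 ≈ 3.9697;  PNT prediction ≈ 4.0914.

π(524) = 99 and π(2706) = 393, so π(2706)/π(524) ≈ 3.9697. The PNT-predicted ratio is (2706/ln(2706)) / (524/ln(524)) ≈ 4.0914. The two agree to within a few percent, as expected.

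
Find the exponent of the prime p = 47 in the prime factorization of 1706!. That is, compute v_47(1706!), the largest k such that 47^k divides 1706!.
v_47(1706!) = 36

Legendre's formula: v_p(n!) = Σ_{k ≥ 1} ⌊n / p^k⌋. For p = 47, n = 1706, the terms are:
  ⌊1706/47^1⌋ = ⌊1706/47⌋ = 36
(the next term ⌊1706/47^2⌋ = 0, terminating the sum). Summing: v_47(1706!) = 36 = 36.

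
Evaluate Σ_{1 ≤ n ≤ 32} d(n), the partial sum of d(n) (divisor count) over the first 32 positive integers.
Σ_{n ≤ 32} d(n) = 119

Compute d(n) for each 1 ≤ n ≤ 32: d(1) = 1, d(2) = 2, d(3) = 2, d(4) = 3, d(5) = 2, d(6) = 4, d(7) = 2, d(8) = 4, d(9) = 3, d(10) = 4, d(11) = 2, d(12) = 6, d(13) = 2, d(14) = 4, d(15) = 4, d(16) = 5, d(17) = 2, d(18) = 6, d(19) = 2, d(20) = 6, d(21) = 4, d(22) = 4, d(23) = 2, d(24) = 8, d(25) = 3, d(26) = 4, d(27) = 4, d(28) = 6, d(29) = 2, d(30) = 8, d(31) = 2, d(32) = 6. Summing all 32 values: 119. (Dirichlet's divisor formula: Σ_{n ≤ x} d(n) = x ln(x) + (2γ − 1) x + O(√x). For x = 32, the asymptotic estimate is ≈ 115.85.)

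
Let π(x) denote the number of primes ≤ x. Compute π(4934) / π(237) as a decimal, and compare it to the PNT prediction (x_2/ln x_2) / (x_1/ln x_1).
π(4934)/π(237) = 659/51 ≈ 12.9216;  PNT prediction ≈ 13.3865.

π(237) = 51 and π(4934) = 659, so π(4934)/π(237) ≈ 12.9216. The PNT-predicted ratio is (4934/ln(4934)) / (237/ln(237)) ≈ 13.3865. The two agree to within a few percent, as expected.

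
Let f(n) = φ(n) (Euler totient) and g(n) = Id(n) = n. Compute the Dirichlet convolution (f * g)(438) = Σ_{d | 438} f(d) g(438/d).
(φ * Id)(438) = 2175

Divisors of 438: [1, 2, 3, 6, 73, 146, 219, 438]. For each d | 438:
  d = 1: φ(1) · Id(438/1) = 1 · 438 = 438
  d = 2: φ(2) · Id(438/2) = 1 · 219 = 219
  d = 3: φ(3) · Id(438/3) = 2 · 146 = 292
  d = 6: φ(6) · Id(438/6) = 2 · 73 = 146
  d = 73: φ(73) · Id(438/73) = 72 · 6 = 432
  d = 146: φ(146) · Id(438/146) = 72 · 3 = 216
  d = 219: φ(219) · Id(438/219) = 144 · 2 = 288
  d = 438: φ(438) · Id(438/438) = 144 · 1 = 144
Summing: (φ * Id)(438) = 438 + 219 + 292 + 146 + 432 + 216 + 288 + 144 = 2175.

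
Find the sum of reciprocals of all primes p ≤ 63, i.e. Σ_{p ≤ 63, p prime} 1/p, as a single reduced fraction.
Σ 1/p = 201015517717077830328949/117288381359406970983270

π(63) = 18, so the primes ≤ 63 are [2, 3, 5, 7, 11, 13, 17, 19, 23, 29, 31, 37, 41, 43, 47, 53, 59, 61]. Summing 1/p over these primes: 201015517717077830328949/117288381359406970983270 ≈ 1.7139. Mertens estimate ln ln(63) + 0.2615 ≈ 1.6829.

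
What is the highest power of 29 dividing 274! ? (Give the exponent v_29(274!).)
v_29(274!) = 9

Legendre's formula: v_p(n!) = Σ_{k ≥ 1} ⌊n / p^k⌋. For p = 29, n = 274, the terms are:
  ⌊274/29^1⌋ = ⌊274/29⌋ = 9
(the next term ⌊274/29^2⌋ = 0, terminating the sum). Summing: v_29(274!) = 9 = 9.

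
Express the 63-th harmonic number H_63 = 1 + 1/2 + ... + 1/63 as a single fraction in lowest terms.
H_63 = 310559566510213034489743057/65681493561267903750631200

Direct summation: H_63 = 1 + 1/2 + ... + 1/63. The least common denominator is lcm(1, ..., 63) = 591133442051411133755680800; over this denominator the numerator is 591133442051411133755680800 + 295566721025705566877840400 + 197044480683803711251893600 + 147783360512852783438920200 + 118226688410282226751136160 + 98522240341901855625946800 + 84447634578773019107954400 + 73891680256426391719460100 + 65681493561267903750631200 + 59113344205141113375568080 + 53739403822855557614152800 + 49261120170950927812973400 + 45471803234723933365821600 + 42223817289386509553977200 + 39408896136760742250378720 + 36945840128213195859730050 + 34772555414788890220922400 + 32840746780633951875315600 + 31112286423758480723983200 + 29556672102570556687784040 + 28149211526257673035984800 + 26869701911427778807076400 + 25701454002235266685029600 + 24630560085475463906486700 + 23645337682056445350227232 + 22735901617361966682910800 + 21893831187089301250210400 + 21111908644693254776988600 + 20383911794876245991575200 + 19704448068380371125189360 + 19068820711335843024376800 + 18472920064106597929865025 + 17913134607618519204717600 + 17386277707394445110461200 + 16889526915754603821590880 + 16420373390316975937657800 + 15976579514903003615018400 + 15556143211879240361991600 + 15157267744907977788607200 + 14778336051285278343892020 + 14417888830522222774528800 + 14074605763128836517992400 + 13747289350032817064085600 + 13434850955713889403538200 + 13136298712253580750126240 + 12850727001117633342514800 + 12577307277689598590546400 + 12315280042737731953243350 + 12063947796967574158279200 + 11822668841028222675113616 + 11590851804929630073640800 + 11367950808680983341455400 + 11153461170781342146333600 + 10946915593544650625105200 + 10747880764571111522830560 + 10555954322346627388494300 + 10370762141252826907994400 + 10191955897438122995787600 + 10019210882227307351791200 + 9852224034190185562594680 + 9690712164777231700912800 + 9534410355667921512188400 + 9383070508752557678661600 = 2795036098591917310407687513, so H_63 = 2795036098591917310407687513/591133442051411133755680800; reducing by gcd(2795036098591917310407687513, 591133442051411133755680800) = 9 gives 310559566510213034489743057/65681493561267903750631200 ≈ 4.72827. (The PNT-adjacent estimate ln(63) + γ ≈ 4.72035 matches within O(1/n).)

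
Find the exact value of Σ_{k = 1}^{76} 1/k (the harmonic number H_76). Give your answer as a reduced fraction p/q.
H_76 = 672559662384108370412072783887333/136851726813476721146087646859200

Direct summation: H_76 = 1 + 1/2 + ... + 1/76. The least common denominator is lcm(1, ..., 76) = 410555180440430163438262940577600; over this denominator the numerator is 410555180440430163438262940577600 + 205277590220215081719131470288800 + 136851726813476721146087646859200 + 102638795110107540859565735144400 + 82111036088086032687652588115520 + 68425863406738360573043823429600 + 58650740062918594776894705796800 + 51319397555053770429782867572200 + 45617242271158907048695882286400 + 41055518044043016343826294057760 + 37323198221857287585296630961600 + 34212931703369180286521911714800 + 31581167726186935649097149275200 + 29325370031459297388447352898400 + 27370345362695344229217529371840 + 25659698777526885214891433786100 + 24150304731790009614015467092800 + 22808621135579453524347941143200 + 21608167391601587549382260030400 + 20527759022021508171913147028880 + 19550246687639531592298235265600 + 18661599110928643792648315480800 + 17850225236540441888620127851200 + 17106465851684590143260955857400 + 16422207217617206537530517623104 + 15790583863093467824548574637600 + 15205747423719635682898627428800 + 14662685015729648694223676449200 + 14157075187601040118560791054400 + 13685172681347672114608764685920 + 13243715498078392368976223889600 + 12829849388763442607445716893050 + 12441066073952429195098876987200 + 12075152365895004807007733546400 + 11730148012583718955378941159360 + 11404310567789726762173970571600 + 11096085957849463876709809204800 + 10804083695800793774691130015200 + 10527055908728978549699049758400 + 10263879511010754085956573514440 + 10013540986351955205811291233600 + 9775123343819765796149117632800 + 9547794893963492172982859083200 + 9330799555464321896324157740400 + 9123448454231781409739176457280 + 8925112618270220944310063925600 + 8735216605115535392303466820800 + 8553232925842295071630477928700 + 8378677151845513539556386542400 + 8211103608808603268765258811552 + 8050101577263336538005155697600 + 7895291931546733912274287318800 + 7746324159253399310155904539200 + 7602873711859817841449313714400 + 7464639644371457517059326192320 + 7331342507864824347111838224600 + 7202722463867195849794086676800 + 7078537593800520059280395527200 + 6958562380346273956580727806400 + 6842586340673836057304382342960 + 6730412794105412515381359681600 + 6621857749039196184488111944800 + 6516748895879843864099411755200 + 6414924694381721303722858446525 + 6316233545237387129819429855040 + 6220533036976214597549438493600 + 6127689260304927812511387172800 + 6037576182947502403503866773200 + 5950075078846813962873375950400 + 5865074006291859477689470579680 + 5782467330146903710398069585600 + 5702155283894863381086985285800 + 5624043567677125526551547131200 + 5548042978924731938354904602400 + 5474069072539068845843505874368 + 5402041847900396887345565007600 = 2017678987152325111236218351661999, so H_76 = 2017678987152325111236218351661999/410555180440430163438262940577600; reducing by gcd(2017678987152325111236218351661999, 410555180440430163438262940577600) = 3 gives 672559662384108370412072783887333/136851726813476721146087646859200 ≈ 4.91451. (The PNT-adjacent estimate ln(76) + γ ≈ 4.90795 matches within O(1/n).)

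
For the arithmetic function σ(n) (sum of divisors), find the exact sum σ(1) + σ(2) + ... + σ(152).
Σ_{n ≤ 152} σ(n) = 19056

Compute σ(n) for each 1 ≤ n ≤ 152: σ(1) = 1, σ(2) = 3, σ(3) = 4, σ(4) = 7, σ(5) = 6, σ(6) = 12, σ(7) = 8, σ(8) = 15, σ(9) = 13, σ(10) = 18, σ(11) = 12, σ(12) = 28, σ(13) = 14, σ(14) = 24, σ(15) = 24, σ(16) = 31, σ(17) = 18, σ(18) = 39, σ(19) = 20, σ(20) = 42, σ(21) = 32, σ(22) = 36, σ(23) = 24, σ(24) = 60, σ(25) = 31, σ(26) = 42, σ(27) = 40, σ(28) = 56, σ(29) = 30, σ(30) = 72, σ(31) = 32, σ(32) = 63, σ(33) = 48, σ(34) = 54, σ(35) = 48, σ(36) = 91, σ(37) = 38, σ(38) = 60, σ(39) = 56, σ(40) = 90, σ(41) = 42, σ(42) = 96, σ(43) = 44, σ(44) = 84, σ(45) = 78, σ(46) = 72, σ(47) = 48, σ(48) = 124, σ(49) = 57, σ(50) = 93, σ(51) = 72, σ(52) = 98, σ(53) = 54, σ(54) = 120, σ(55) = 72, σ(56) = 120, σ(57) = 80, σ(58) = 90, σ(59) = 60, σ(60) = 168, σ(61) = 62, σ(62) = 96, σ(63) = 104, σ(64) = 127, σ(65) = 84, σ(66) = 144, σ(67) = 68, σ(68) = 126, σ(69) = 96, σ(70) = 144, σ(71) = 72, σ(72) = 195, σ(73) = 74, σ(74) = 114, σ(75) = 124, σ(76) = 140, σ(77) = 96, σ(78) = 168, σ(79) = 80, σ(80) = 186, σ(81) = 121, σ(82) = 126, σ(83) = 84, σ(84) = 224, σ(85) = 108, σ(86) = 132, σ(87) = 120, σ(88) = 180, σ(89) = 90, σ(90) = 234, σ(91) = 112, σ(92) = 168, σ(93) = 128, σ(94) = 144, σ(95) = 120, σ(96) = 252, σ(97) = 98, σ(98) = 171, σ(99) = 156, σ(100) = 217, σ(101) = 102, σ(102) = 216, σ(103) = 104, σ(104) = 210, σ(105) = 192, σ(106) = 162, σ(107) = 108, σ(108) = 280, σ(109) = 110, σ(110) = 216, σ(111) = 152, σ(112) = 248, σ(113) = 114, σ(114) = 240, σ(115) = 144, σ(116) = 210, σ(117) = 182, σ(118) = 180, σ(119) = 144, σ(120) = 360, σ(121) = 133, σ(122) = 186, σ(123) = 168, σ(124) = 224, σ(125) = 156, σ(126) = 312, σ(127) = 128, σ(128) = 255, σ(129) = 176, σ(130) = 252, σ(131) = 132, σ(132) = 336, σ(133) = 160, σ(134) = 204, σ(135) = 240, σ(136) = 270, σ(137) = 138, σ(138) = 288, σ(139) = 140, σ(140) = 336, σ(141) = 192, σ(142) = 216, σ(143) = 168, σ(144) = 403, σ(145) = 180, σ(146) = 222, σ(147) = 228, σ(148) = 266, σ(149) = 150, σ(150) = 372, σ(151) = 152, σ(152) = 300. Summing all 152 values: 19056. (Average order: Σ_{n ≤ x} σ(n) ~ (π²/12) x². For x = 152, (π²/12)·152² ≈ 19002.28.)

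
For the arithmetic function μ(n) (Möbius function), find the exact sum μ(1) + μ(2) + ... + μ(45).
Σ_{n ≤ 45} μ(n) = -3

Compute μ(n) for each 1 ≤ n ≤ 45: μ(1) = 1, μ(2) = -1, μ(3) = -1, μ(4) = 0, μ(5) = -1, μ(6) = 1, μ(7) = -1, μ(8) = 0, μ(9) = 0, μ(10) = 1, μ(11) = -1, μ(12) = 0, μ(13) = -1, μ(14) = 1, μ(15) = 1, μ(16) = 0, μ(17) = -1, μ(18) = 0, μ(19) = -1, μ(20) = 0, μ(21) = 1, μ(22) = 1, μ(23) = -1, μ(24) = 0, μ(25) = 0, μ(26) = 1, μ(27) = 0, μ(28) = 0, μ(29) = -1, μ(30) = -1, μ(31) = -1, μ(32) = 0, μ(33) = 1, μ(34) = 1, μ(35) = 1, μ(36) = 0, μ(37) = -1, μ(38) = 1, μ(39) = 1, μ(40) = 0, μ(41) = -1, μ(42) = -1, μ(43) = -1, μ(44) = 0, μ(45) = 0. Summing all 45 values: -3. (Mertens function M(x) = Σ_{n ≤ x} μ(n); on average M(x) should be small (PNT ⟺ M(x) = o(x)).)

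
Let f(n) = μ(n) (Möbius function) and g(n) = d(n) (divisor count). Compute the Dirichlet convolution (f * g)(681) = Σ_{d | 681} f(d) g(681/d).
(μ * d)(681) = 1

Divisors of 681: [1, 3, 227, 681]. For each d | 681:
  d = 1: μ(1) · d(681/1) = 1 · 4 = 4
  d = 3: μ(3) · d(681/3) = -1 · 2 = -2
  d = 227: μ(227) · d(681/227) = -1 · 2 = -2
  d = 681: μ(681) · d(681/681) = 1 · 1 = 1
Summing: (μ * d)(681) = 4 + -2 + -2 + 1 = 1.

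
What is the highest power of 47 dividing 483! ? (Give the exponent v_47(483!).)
v_47(483!) = 10

Legendre's formula: v_p(n!) = Σ_{k ≥ 1} ⌊n / p^k⌋. For p = 47, n = 483, the terms are:
  ⌊483/47^1⌋ = ⌊483/47⌋ = 10
(the next term ⌊483/47^2⌋ = 0, terminating the sum). Summing: v_47(483!) = 10 = 10.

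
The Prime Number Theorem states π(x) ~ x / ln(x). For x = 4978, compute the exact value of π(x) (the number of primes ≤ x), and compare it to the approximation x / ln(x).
π(4978) = 666;  x/ln(x) ≈ 584.77;  relative error ≈ 12.20%.

Directly count primes up to 4978: π(4978) = 666. The PNT approximation gives 4978/ln(4978) ≈ 4978/8.51278 ≈ 584.77. Relative error (π(x) − x/ln(x)) / π(x) ≈ 12.20%; the approximation is known to undercount slightly (Li(x) is a better estimate).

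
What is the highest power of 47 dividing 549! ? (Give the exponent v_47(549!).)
v_47(549!) = 11

Legendre's formula: v_p(n!) = Σ_{k ≥ 1} ⌊n / p^k⌋. For p = 47, n = 549, the terms are:
  ⌊549/47^1⌋ = ⌊549/47⌋ = 11
(the next term ⌊549/47^2⌋ = 0, terminating the sum). Summing: v_47(549!) = 11 = 11.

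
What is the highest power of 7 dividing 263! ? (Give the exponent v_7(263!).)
v_7(263!) = 42

Legendre's formula: v_p(n!) = Σ_{k ≥ 1} ⌊n / p^k⌋. For p = 7, n = 263, the terms are:
  ⌊263/7^1⌋ = ⌊263/7⌋ = 37
  ⌊263/7^2⌋ = ⌊263/49⌋ = 5
(the next term ⌊263/7^3⌋ = 0, terminating the sum). Summing: v_7(263!) = 37 + 5 = 42.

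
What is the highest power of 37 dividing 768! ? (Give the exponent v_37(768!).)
v_37(768!) = 20

Legendre's formula: v_p(n!) = Σ_{k ≥ 1} ⌊n / p^k⌋. For p = 37, n = 768, the terms are:
  ⌊768/37^1⌋ = ⌊768/37⌋ = 20
(the next term ⌊768/37^2⌋ = 0, terminating the sum). Summing: v_37(768!) = 20 = 20.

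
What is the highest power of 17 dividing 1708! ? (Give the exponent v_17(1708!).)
v_17(1708!) = 105

Legendre's formula: v_p(n!) = Σ_{k ≥ 1} ⌊n / p^k⌋. For p = 17, n = 1708, the terms are:
  ⌊1708/17^1⌋ = ⌊1708/17⌋ = 100
  ⌊1708/17^2⌋ = ⌊1708/289⌋ = 5
(the next term ⌊1708/17^3⌋ = 0, terminating the sum). Summing: v_17(1708!) = 100 + 5 = 105.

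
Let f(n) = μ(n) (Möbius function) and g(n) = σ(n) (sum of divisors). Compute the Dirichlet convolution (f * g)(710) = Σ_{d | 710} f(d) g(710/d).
(μ * σ)(710) = 710

Divisors of 710: [1, 2, 5, 10, 71, 142, 355, 710]. For each d | 710:
  d = 1: μ(1) · σ(710/1) = 1 · 1296 = 1296
  d = 2: μ(2) · σ(710/2) = -1 · 432 = -432
  d = 5: μ(5) · σ(710/5) = -1 · 216 = -216
  d = 10: μ(10) · σ(710/10) = 1 · 72 = 72
  d = 71: μ(71) · σ(710/71) = -1 · 18 = -18
  d = 142: μ(142) · σ(710/142) = 1 · 6 = 6
  d = 355: μ(355) · σ(710/355) = 1 · 3 = 3
  d = 710: μ(710) · σ(710/710) = -1 · 1 = -1
Summing: (μ * σ)(710) = 1296 + -432 + -216 + 72 + -18 + 6 + 3 + -1 = 710.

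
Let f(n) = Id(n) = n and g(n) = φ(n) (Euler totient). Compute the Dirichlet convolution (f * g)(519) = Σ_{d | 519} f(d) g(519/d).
(Id * φ)(519) = 1725

Divisors of 519: [1, 3, 173, 519]. For each d | 519:
  d = 1: Id(1) · φ(519/1) = 1 · 344 = 344
  d = 3: Id(3) · φ(519/3) = 3 · 172 = 516
  d = 173: Id(173) · φ(519/173) = 173 · 2 = 346
  d = 519: Id(519) · φ(519/519) = 519 · 1 = 519
Summing: (Id * φ)(519) = 344 + 516 + 346 + 519 = 1725.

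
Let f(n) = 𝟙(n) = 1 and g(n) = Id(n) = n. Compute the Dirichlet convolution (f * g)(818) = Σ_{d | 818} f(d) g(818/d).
(𝟙 * Id)(818) = 1230

Divisors of 818: [1, 2, 409, 818]. For each d | 818:
  d = 1: 𝟙(1) · Id(818/1) = 1 · 818 = 818
  d = 2: 𝟙(2) · Id(818/2) = 1 · 409 = 409
  d = 409: 𝟙(409) · Id(818/409) = 1 · 2 = 2
  d = 818: 𝟙(818) · Id(818/818) = 1 · 1 = 1
Summing: (𝟙 * Id)(818) = 818 + 409 + 2 + 1 = 1230.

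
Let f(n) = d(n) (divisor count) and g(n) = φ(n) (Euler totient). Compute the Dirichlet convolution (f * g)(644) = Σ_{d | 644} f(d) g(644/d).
(d * φ)(644) = 1344

Divisors of 644: [1, 2, 4, 7, 14, 23, 28, 46, 92, 161, 322, 644]. For each d | 644:
  d = 1: d(1) · φ(644/1) = 1 · 264 = 264
  d = 2: d(2) · φ(644/2) = 2 · 132 = 264
  d = 4: d(4) · φ(644/4) = 3 · 132 = 396
  d = 7: d(7) · φ(644/7) = 2 · 44 = 88
  d = 14: d(14) · φ(644/14) = 4 · 22 = 88
  d = 23: d(23) · φ(644/23) = 2 · 12 = 24
  d = 28: d(28) · φ(644/28) = 6 · 22 = 132
  d = 46: d(46) · φ(644/46) = 4 · 6 = 24
  d = 92: d(92) · φ(644/92) = 6 · 6 = 36
  d = 161: d(161) · φ(644/161) = 4 · 2 = 8
  d = 322: d(322) · φ(644/322) = 8 · 1 = 8
  d = 644: d(644) · φ(644/644) = 12 · 1 = 12
Summing: (d * φ)(644) = 264 + 264 + 396 + 88 + 88 + 24 + 132 + 24 + 36 + 8 + 8 + 12 = 1344.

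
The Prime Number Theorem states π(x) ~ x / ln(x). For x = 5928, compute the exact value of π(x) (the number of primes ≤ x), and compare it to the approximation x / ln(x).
π(5928) = 779;  x/ln(x) ≈ 682.36;  relative error ≈ 12.41%.

Directly count primes up to 5928: π(5928) = 779. The PNT approximation gives 5928/ln(5928) ≈ 5928/8.68744 ≈ 682.36. Relative error (π(x) − x/ln(x)) / π(x) ≈ 12.41%; the approximation is known to undercount slightly (Li(x) is a better estimate).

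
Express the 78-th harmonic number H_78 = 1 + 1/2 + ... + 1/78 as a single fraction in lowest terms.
H_78 = 61462860623241058403302042280303/12441066073952429195098876987200

Direct summation: H_78 = 1 + 1/2 + ... + 1/78. The least common denominator is lcm(1, ..., 78) = 410555180440430163438262940577600; over this denominator the numerator is 410555180440430163438262940577600 + 205277590220215081719131470288800 + 136851726813476721146087646859200 + 102638795110107540859565735144400 + 82111036088086032687652588115520 + 68425863406738360573043823429600 + 58650740062918594776894705796800 + 51319397555053770429782867572200 + 45617242271158907048695882286400 + 41055518044043016343826294057760 + 37323198221857287585296630961600 + 34212931703369180286521911714800 + 31581167726186935649097149275200 + 29325370031459297388447352898400 + 27370345362695344229217529371840 + 25659698777526885214891433786100 + 24150304731790009614015467092800 + 22808621135579453524347941143200 + 21608167391601587549382260030400 + 20527759022021508171913147028880 + 19550246687639531592298235265600 + 18661599110928643792648315480800 + 17850225236540441888620127851200 + 17106465851684590143260955857400 + 16422207217617206537530517623104 + 15790583863093467824548574637600 + 15205747423719635682898627428800 + 14662685015729648694223676449200 + 14157075187601040118560791054400 + 13685172681347672114608764685920 + 13243715498078392368976223889600 + 12829849388763442607445716893050 + 12441066073952429195098876987200 + 12075152365895004807007733546400 + 11730148012583718955378941159360 + 11404310567789726762173970571600 + 11096085957849463876709809204800 + 10804083695800793774691130015200 + 10527055908728978549699049758400 + 10263879511010754085956573514440 + 10013540986351955205811291233600 + 9775123343819765796149117632800 + 9547794893963492172982859083200 + 9330799555464321896324157740400 + 9123448454231781409739176457280 + 8925112618270220944310063925600 + 8735216605115535392303466820800 + 8553232925842295071630477928700 + 8378677151845513539556386542400 + 8211103608808603268765258811552 + 8050101577263336538005155697600 + 7895291931546733912274287318800 + 7746324159253399310155904539200 + 7602873711859817841449313714400 + 7464639644371457517059326192320 + 7331342507864824347111838224600 + 7202722463867195849794086676800 + 7078537593800520059280395527200 + 6958562380346273956580727806400 + 6842586340673836057304382342960 + 6730412794105412515381359681600 + 6621857749039196184488111944800 + 6516748895879843864099411755200 + 6414924694381721303722858446525 + 6316233545237387129819429855040 + 6220533036976214597549438493600 + 6127689260304927812511387172800 + 6037576182947502403503866773200 + 5950075078846813962873375950400 + 5865074006291859477689470579680 + 5782467330146903710398069585600 + 5702155283894863381086985285800 + 5624043567677125526551547131200 + 5548042978924731938354904602400 + 5474069072539068845843505874368 + 5402041847900396887345565007600 + 5331885460265326797899518708800 + 5263527954364489274849524879200 = 2028274400566954927308967395249999, so H_78 = 2028274400566954927308967395249999/410555180440430163438262940577600; reducing by gcd(2028274400566954927308967395249999, 410555180440430163438262940577600) = 33 gives 61462860623241058403302042280303/12441066073952429195098876987200 ≈ 4.94032. (The PNT-adjacent estimate ln(78) + γ ≈ 4.93392 matches within O(1/n).)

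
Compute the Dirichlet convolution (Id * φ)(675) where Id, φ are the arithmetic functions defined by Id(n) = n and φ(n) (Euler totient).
(Id * φ)(675) = 5265

Divisors of 675: [1, 3, 5, 9, 15, 25, 27, 45, 75, 135, 225, 675]. For each d | 675:
  d = 1: Id(1) · φ(675/1) = 1 · 360 = 360
  d = 3: Id(3) · φ(675/3) = 3 · 120 = 360
  d = 5: Id(5) · φ(675/5) = 5 · 72 = 360
  d = 9: Id(9) · φ(675/9) = 9 · 40 = 360
  d = 15: Id(15) · φ(675/15) = 15 · 24 = 360
  d = 25: Id(25) · φ(675/25) = 25 · 18 = 450
  d = 27: Id(27) · φ(675/27) = 27 · 20 = 540
  d = 45: Id(45) · φ(675/45) = 45 · 8 = 360
  d = 75: Id(75) · φ(675/75) = 75 · 6 = 450
  d = 135: Id(135) · φ(675/135) = 135 · 4 = 540
  d = 225: Id(225) · φ(675/225) = 225 · 2 = 450
  d = 675: Id(675) · φ(675/675) = 675 · 1 = 675
Summing: (Id * φ)(675) = 360 + 360 + 360 + 360 + 360 + 450 + 540 + 360 + 450 + 540 + 450 + 675 = 5265.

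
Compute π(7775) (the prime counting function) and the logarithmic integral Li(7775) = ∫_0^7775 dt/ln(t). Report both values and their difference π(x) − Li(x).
π(7775) = 985;  Li(7775) ≈ 1001.34;  π(x) − Li(x) ≈ -16.34.

Direct count of primes ≤ 7775 gives π(7775) = 985. Numerical evaluation of the logarithmic integral gives Li(7775) ≈ 1001.34. The difference π(x) − Li(x) ≈ -16.34 is typically negative for small/moderate x (Li(x) overestimates), though Littlewood's theorem shows this sign changes infinitely often.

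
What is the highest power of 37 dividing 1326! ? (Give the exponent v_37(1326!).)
v_37(1326!) = 35

Legendre's formula: v_p(n!) = Σ_{k ≥ 1} ⌊n / p^k⌋. For p = 37, n = 1326, the terms are:
  ⌊1326/37^1⌋ = ⌊1326/37⌋ = 35
(the next term ⌊1326/37^2⌋ = 0, terminating the sum). Summing: v_37(1326!) = 35 = 35.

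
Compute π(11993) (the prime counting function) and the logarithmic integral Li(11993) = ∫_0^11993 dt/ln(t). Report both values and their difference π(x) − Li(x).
π(11993) = 1438;  Li(11993) ≈ 1460.35;  π(x) − Li(x) ≈ -22.35.

Direct count of primes ≤ 11993 gives π(11993) = 1438. Numerical evaluation of the logarithmic integral gives Li(11993) ≈ 1460.35. The difference π(x) − Li(x) ≈ -22.35 is typically negative for small/moderate x (Li(x) overestimates), though Littlewood's theorem shows this sign changes infinitely often.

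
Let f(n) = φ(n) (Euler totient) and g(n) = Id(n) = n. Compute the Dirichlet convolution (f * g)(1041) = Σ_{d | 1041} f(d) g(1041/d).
(φ * Id)(1041) = 3465

Divisors of 1041: [1, 3, 347, 1041]. For each d | 1041:
  d = 1: φ(1) · Id(1041/1) = 1 · 1041 = 1041
  d = 3: φ(3) · Id(1041/3) = 2 · 347 = 694
  d = 347: φ(347) · Id(1041/347) = 346 · 3 = 1038
  d = 1041: φ(1041) · Id(1041/1041) = 692 · 1 = 692
Summing: (φ * Id)(1041) = 1041 + 694 + 1038 + 692 = 3465.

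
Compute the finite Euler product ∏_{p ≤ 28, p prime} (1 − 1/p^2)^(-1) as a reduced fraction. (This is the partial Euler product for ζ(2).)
∏ = 718188003533/440301256704

The primes p ≤ 28 are [2, 3, 5, 7, 11, 13, 17, 19, 23]. For each prime, (1 − 1/p^2)^(-1) = p^2 / (p^2 − 1). The product is (1 − 1/2^2)^(-1), (1 − 1/3^2)^(-1), (1 − 1/5^2)^(-1), (1 − 1/7^2)^(-1), (1 − 1/11^2)^(-1), (1 − 1/13^2)^(-1), (1 − 1/17^2)^(-1), (1 − 1/19^2)^(-1), (1 − 1/23^2)^(-1) = ∏ p^2 / (p^2 − 1) = 718188003533/440301256704.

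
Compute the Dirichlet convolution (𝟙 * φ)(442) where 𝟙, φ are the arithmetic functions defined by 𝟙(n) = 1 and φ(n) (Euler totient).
(𝟙 * φ)(442) = 442

Divisors of 442: [1, 2, 13, 17, 26, 34, 221, 442]. For each d | 442:
  d = 1: 𝟙(1) · φ(442/1) = 1 · 192 = 192
  d = 2: 𝟙(2) · φ(442/2) = 1 · 192 = 192
  d = 13: 𝟙(13) · φ(442/13) = 1 · 16 = 16
  d = 17: 𝟙(17) · φ(442/17) = 1 · 12 = 12
  d = 26: 𝟙(26) · φ(442/26) = 1 · 16 = 16
  d = 34: 𝟙(34) · φ(442/34) = 1 · 12 = 12
  d = 221: 𝟙(221) · φ(442/221) = 1 · 1 = 1
  d = 442: 𝟙(442) · φ(442/442) = 1 · 1 = 1
Summing: (𝟙 * φ)(442) = 192 + 192 + 16 + 12 + 16 + 12 + 1 + 1 = 442.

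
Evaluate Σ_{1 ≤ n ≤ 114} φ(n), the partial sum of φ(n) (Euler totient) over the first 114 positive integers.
Σ_{n ≤ 114} φ(n) = 3984

Compute φ(n) for each 1 ≤ n ≤ 114: φ(1) = 1, φ(2) = 1, φ(3) = 2, φ(4) = 2, φ(5) = 4, φ(6) = 2, φ(7) = 6, φ(8) = 4, φ(9) = 6, φ(10) = 4, φ(11) = 10, φ(12) = 4, φ(13) = 12, φ(14) = 6, φ(15) = 8, φ(16) = 8, φ(17) = 16, φ(18) = 6, φ(19) = 18, φ(20) = 8, φ(21) = 12, φ(22) = 10, φ(23) = 22, φ(24) = 8, φ(25) = 20, φ(26) = 12, φ(27) = 18, φ(28) = 12, φ(29) = 28, φ(30) = 8, φ(31) = 30, φ(32) = 16, φ(33) = 20, φ(34) = 16, φ(35) = 24, φ(36) = 12, φ(37) = 36, φ(38) = 18, φ(39) = 24, φ(40) = 16, φ(41) = 40, φ(42) = 12, φ(43) = 42, φ(44) = 20, φ(45) = 24, φ(46) = 22, φ(47) = 46, φ(48) = 16, φ(49) = 42, φ(50) = 20, φ(51) = 32, φ(52) = 24, φ(53) = 52, φ(54) = 18, φ(55) = 40, φ(56) = 24, φ(57) = 36, φ(58) = 28, φ(59) = 58, φ(60) = 16, φ(61) = 60, φ(62) = 30, φ(63) = 36, φ(64) = 32, φ(65) = 48, φ(66) = 20, φ(67) = 66, φ(68) = 32, φ(69) = 44, φ(70) = 24, φ(71) = 70, φ(72) = 24, φ(73) = 72, φ(74) = 36, φ(75) = 40, φ(76) = 36, φ(77) = 60, φ(78) = 24, φ(79) = 78, φ(80) = 32, φ(81) = 54, φ(82) = 40, φ(83) = 82, φ(84) = 24, φ(85) = 64, φ(86) = 42, φ(87) = 56, φ(88) = 40, φ(89) = 88, φ(90) = 24, φ(91) = 72, φ(92) = 44, φ(93) = 60, φ(94) = 46, φ(95) = 72, φ(96) = 32, φ(97) = 96, φ(98) = 42, φ(99) = 60, φ(100) = 40, φ(101) = 100, φ(102) = 32, φ(103) = 102, φ(104) = 48, φ(105) = 48, φ(106) = 52, φ(107) = 106, φ(108) = 36, φ(109) = 108, φ(110) = 40, φ(111) = 72, φ(112) = 48, φ(113) = 112, φ(114) = 36. Summing all 114 values: 3984. (Average order: Σ_{n ≤ x} φ(n) ~ (3/π²) x². For x = 114, (3/π²)·114² ≈ 3950.31.)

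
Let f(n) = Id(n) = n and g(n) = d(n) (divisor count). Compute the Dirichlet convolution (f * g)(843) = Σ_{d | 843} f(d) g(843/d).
(Id * d)(843) = 1415

Divisors of 843: [1, 3, 281, 843]. For each d | 843:
  d = 1: Id(1) · d(843/1) = 1 · 4 = 4
  d = 3: Id(3) · d(843/3) = 3 · 2 = 6
  d = 281: Id(281) · d(843/281) = 281 · 2 = 562
  d = 843: Id(843) · d(843/843) = 843 · 1 = 843
Summing: (Id * d)(843) = 4 + 6 + 562 + 843 = 1415.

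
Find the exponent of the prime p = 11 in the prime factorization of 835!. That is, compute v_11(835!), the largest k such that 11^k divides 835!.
v_11(835!) = 81

Legendre's formula: v_p(n!) = Σ_{k ≥ 1} ⌊n / p^k⌋. For p = 11, n = 835, the terms are:
  ⌊835/11^1⌋ = ⌊835/11⌋ = 75
  ⌊835/11^2⌋ = ⌊835/121⌋ = 6
(the next term ⌊835/11^3⌋ = 0, terminating the sum). Summing: v_11(835!) = 75 + 6 = 81.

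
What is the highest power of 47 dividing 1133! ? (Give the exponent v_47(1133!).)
v_47(1133!) = 24

Legendre's formula: v_p(n!) = Σ_{k ≥ 1} ⌊n / p^k⌋. For p = 47, n = 1133, the terms are:
  ⌊1133/47^1⌋ = ⌊1133/47⌋ = 24
(the next term ⌊1133/47^2⌋ = 0, terminating the sum). Summing: v_47(1133!) = 24 = 24.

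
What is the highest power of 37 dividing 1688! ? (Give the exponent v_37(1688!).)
v_37(1688!) = 46

Legendre's formula: v_p(n!) = Σ_{k ≥ 1} ⌊n / p^k⌋. For p = 37, n = 1688, the terms are:
  ⌊1688/37^1⌋ = ⌊1688/37⌋ = 45
  ⌊1688/37^2⌋ = ⌊1688/1369⌋ = 1
(the next term ⌊1688/37^3⌋ = 0, terminating the sum). Summing: v_37(1688!) = 45 + 1 = 46.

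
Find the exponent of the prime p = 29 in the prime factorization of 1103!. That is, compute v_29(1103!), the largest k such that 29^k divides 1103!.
v_29(1103!) = 39

Legendre's formula: v_p(n!) = Σ_{k ≥ 1} ⌊n / p^k⌋. For p = 29, n = 1103, the terms are:
  ⌊1103/29^1⌋ = ⌊1103/29⌋ = 38
  ⌊1103/29^2⌋ = ⌊1103/841⌋ = 1
(the next term ⌊1103/29^3⌋ = 0, terminating the sum). Summing: v_29(1103!) = 38 + 1 = 39.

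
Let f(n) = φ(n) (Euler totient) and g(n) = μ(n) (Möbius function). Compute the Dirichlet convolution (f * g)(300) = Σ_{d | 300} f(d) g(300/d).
(φ * μ)(300) = 16

Divisors of 300: [1, 2, 3, 4, 5, 6, 10, 12, 15, 20, 25, 30, 50, 60, 75, 100, 150, 300]. For each d | 300:
  d = 1: φ(1) · μ(300/1) = 1 · 0 = 0
  d = 2: φ(2) · μ(300/2) = 1 · 0 = 0
  d = 3: φ(3) · μ(300/3) = 2 · 0 = 0
  d = 4: φ(4) · μ(300/4) = 2 · 0 = 0
  d = 5: φ(5) · μ(300/5) = 4 · 0 = 0
  d = 6: φ(6) · μ(300/6) = 2 · 0 = 0
  d = 10: φ(10) · μ(300/10) = 4 · -1 = -4
  d = 12: φ(12) · μ(300/12) = 4 · 0 = 0
  d = 15: φ(15) · μ(300/15) = 8 · 0 = 0
  d = 20: φ(20) · μ(300/20) = 8 · 1 = 8
  d = 25: φ(25) · μ(300/25) = 20 · 0 = 0
  d = 30: φ(30) · μ(300/30) = 8 · 1 = 8
  d = 50: φ(50) · μ(300/50) = 20 · 1 = 20
  d = 60: φ(60) · μ(300/60) = 16 · -1 = -16
  d = 75: φ(75) · μ(300/75) = 40 · 0 = 0
  d = 100: φ(100) · μ(300/100) = 40 · -1 = -40
  d = 150: φ(150) · μ(300/150) = 40 · -1 = -40
  d = 300: φ(300) · μ(300/300) = 80 · 1 = 80
Summing: (φ * μ)(300) = 0 + 0 + 0 + 0 + 0 + 0 + -4 + 0 + 0 + 8 + 0 + 8 + 20 + -16 + 0 + -40 + -40 + 80 = 16.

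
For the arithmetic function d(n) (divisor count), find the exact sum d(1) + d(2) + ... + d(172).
Σ_{n ≤ 172} d(n) = 917

Compute d(n) for each 1 ≤ n ≤ 172: d(1) = 1, d(2) = 2, d(3) = 2, d(4) = 3, d(5) = 2, d(6) = 4, d(7) = 2, d(8) = 4, d(9) = 3, d(10) = 4, d(11) = 2, d(12) = 6, d(13) = 2, d(14) = 4, d(15) = 4, d(16) = 5, d(17) = 2, d(18) = 6, d(19) = 2, d(20) = 6, d(21) = 4, d(22) = 4, d(23) = 2, d(24) = 8, d(25) = 3, d(26) = 4, d(27) = 4, d(28) = 6, d(29) = 2, d(30) = 8, d(31) = 2, d(32) = 6, d(33) = 4, d(34) = 4, d(35) = 4, d(36) = 9, d(37) = 2, d(38) = 4, d(39) = 4, d(40) = 8, d(41) = 2, d(42) = 8, d(43) = 2, d(44) = 6, d(45) = 6, d(46) = 4, d(47) = 2, d(48) = 10, d(49) = 3, d(50) = 6, d(51) = 4, d(52) = 6, d(53) = 2, d(54) = 8, d(55) = 4, d(56) = 8, d(57) = 4, d(58) = 4, d(59) = 2, d(60) = 12, d(61) = 2, d(62) = 4, d(63) = 6, d(64) = 7, d(65) = 4, d(66) = 8, d(67) = 2, d(68) = 6, d(69) = 4, d(70) = 8, d(71) = 2, d(72) = 12, d(73) = 2, d(74) = 4, d(75) = 6, d(76) = 6, d(77) = 4, d(78) = 8, d(79) = 2, d(80) = 10, d(81) = 5, d(82) = 4, d(83) = 2, d(84) = 12, d(85) = 4, d(86) = 4, d(87) = 4, d(88) = 8, d(89) = 2, d(90) = 12, d(91) = 4, d(92) = 6, d(93) = 4, d(94) = 4, d(95) = 4, d(96) = 12, d(97) = 2, d(98) = 6, d(99) = 6, d(100) = 9, d(101) = 2, d(102) = 8, d(103) = 2, d(104) = 8, d(105) = 8, d(106) = 4, d(107) = 2, d(108) = 12, d(109) = 2, d(110) = 8, d(111) = 4, d(112) = 10, d(113) = 2, d(114) = 8, d(115) = 4, d(116) = 6, d(117) = 6, d(118) = 4, d(119) = 4, d(120) = 16, d(121) = 3, d(122) = 4, d(123) = 4, d(124) = 6, d(125) = 4, d(126) = 12, d(127) = 2, d(128) = 8, d(129) = 4, d(130) = 8, d(131) = 2, d(132) = 12, d(133) = 4, d(134) = 4, d(135) = 8, d(136) = 8, d(137) = 2, d(138) = 8, d(139) = 2, d(140) = 12, d(141) = 4, d(142) = 4, d(143) = 4, d(144) = 15, d(145) = 4, d(146) = 4, d(147) = 6, d(148) = 6, d(149) = 2, d(150) = 12, d(151) = 2, d(152) = 8, d(153) = 6, d(154) = 8, d(155) = 4, d(156) = 12, d(157) = 2, d(158) = 4, d(159) = 4, d(160) = 12, d(161) = 4, d(162) = 10, d(163) = 2, d(164) = 6, d(165) = 8, d(166) = 4, d(167) = 2, d(168) = 16, d(169) = 3, d(170) = 8, d(171) = 6, d(172) = 6. Summing all 172 values: 917. (Dirichlet's divisor formula: Σ_{n ≤ x} d(n) = x ln(x) + (2γ − 1) x + O(√x). For x = 172, the asymptotic estimate is ≈ 911.93.)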